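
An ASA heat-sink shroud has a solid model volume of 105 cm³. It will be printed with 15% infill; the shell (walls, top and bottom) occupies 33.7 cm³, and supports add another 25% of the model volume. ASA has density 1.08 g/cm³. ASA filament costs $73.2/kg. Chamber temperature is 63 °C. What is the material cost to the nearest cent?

$5.58

Interior volume = 105 − 33.7, so 71.3 cm³.
Deposited infill = 0.15 × 71.3 = 10.695 cm³.
Support = 0.25 × 105, so 26.25 cm³.
Total extruded = 33.7 + 10.695 + 26.25 = 70.645 cm³.
Mass: 70.645 × 1.08 → 76.2966 g.
Cost = 76.2966 g / 1000 × $73.2/kg = $5.58.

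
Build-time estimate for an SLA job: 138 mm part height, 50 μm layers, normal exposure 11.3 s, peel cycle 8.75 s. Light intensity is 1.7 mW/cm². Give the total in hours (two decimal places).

15.37 hours

Layer count = ceil(138 / 0.05) = 2760.
Each layer takes: 11.3 + 8.75 → 20.05 s.
Build time: 2760 × 20.05 s = 55338 s, i.e. 15.37 hours.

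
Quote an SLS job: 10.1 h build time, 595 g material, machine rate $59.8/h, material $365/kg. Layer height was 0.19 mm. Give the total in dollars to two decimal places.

$821.16

Time charge = 59.8 × 10.1 = $603.98.
Material cost: 365 × 595/1000 → $217.175.
Job cost: 603.98 + 217.175 = 821.155 ≈ $821.16.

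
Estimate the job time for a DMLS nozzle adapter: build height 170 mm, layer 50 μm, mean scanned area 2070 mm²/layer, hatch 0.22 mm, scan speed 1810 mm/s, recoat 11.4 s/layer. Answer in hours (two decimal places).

15.68 hours

Number of layers: 170 / 0.05 → 3400 (rounded up).
Scan path per layer: 2070 / 0.22 → 9409.1 mm.
Scan time per layer: 9409.1 / 1810 → 5.1984 s.
Layer cycle = 5.1984 + 11.4, so 16.5984 s.
Build time = 3400 × 16.5984 = 56434.56 s = 15.68 hours.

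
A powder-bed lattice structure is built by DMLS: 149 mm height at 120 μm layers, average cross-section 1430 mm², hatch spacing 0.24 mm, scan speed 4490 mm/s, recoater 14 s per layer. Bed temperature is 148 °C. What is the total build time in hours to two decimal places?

Layers = ⌈149/0.12⌉ = 1242.
Per-layer scan distance: 1430 / 0.24 → 5958.3 mm.
Laser time per layer = 5958.3 / 4490, so 1.327 s.
Layer cycle: 1.327 + 14 → 15.327 s.
1242 layers × 15.327 s/layer = 19036.134 s, i.e. 5.29 hours.

5.29 hours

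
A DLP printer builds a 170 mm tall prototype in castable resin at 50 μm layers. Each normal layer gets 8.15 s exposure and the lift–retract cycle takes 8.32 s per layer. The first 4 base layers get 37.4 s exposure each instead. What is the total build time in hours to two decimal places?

15.59 hours

Number of layers: 170 / 0.05 → 3400 (rounded up).
Burn-in layers = 4 × (37.4 + 8.32) = 182.88 s.
Remaining layers = 3396 × (8.15 + 8.32) = 55932.12 s.
Total = 182.88 + 55932.12 = 56115 s = 15.59 hours.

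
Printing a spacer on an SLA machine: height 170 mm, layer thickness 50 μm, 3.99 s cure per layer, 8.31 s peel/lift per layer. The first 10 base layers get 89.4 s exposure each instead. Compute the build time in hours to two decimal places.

Number of layers: 170 / 0.05 → 3400 (rounded up).
Burn-in layers: 10 × (89.4 + 8.31) → 977.1 s.
Normal layers: 3390 × (3.99 + 8.31) → 41697 s.
Total = 977.1 + 41697 = 42674.1 s = 11.85 hours.

11.85 hours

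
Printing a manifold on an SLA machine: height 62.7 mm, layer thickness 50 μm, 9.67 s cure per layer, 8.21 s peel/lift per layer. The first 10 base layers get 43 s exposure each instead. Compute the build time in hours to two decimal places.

6.32 hours

Number of layers: 62.7 / 0.05 → 1254 (rounded up).
Burn-in layers: 10 × (43 + 8.21) → 512.1 s.
Regular layers: 1244 × (9.67 + 8.21) → 22242.72 s.
Sum: 512.1 + 22242.72 = 22754.82 s → 6.32 hours.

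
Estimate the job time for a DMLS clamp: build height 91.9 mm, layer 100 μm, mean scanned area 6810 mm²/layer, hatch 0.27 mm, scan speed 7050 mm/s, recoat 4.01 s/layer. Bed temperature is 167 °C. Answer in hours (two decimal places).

1.94 hours

Layer count = ceil(91.9 / 0.1) = 919.
Hatch length per layer = 6810 / 0.27 = 25222.2 mm.
Scan time per layer = 25222.2 / 7050 = 3.5776 s.
Per-layer time = 3.5776 + 4.01 = 7.5876 s.
919 layers × 7.5876 s/layer = 6973.0044 s, i.e. 1.94 hours.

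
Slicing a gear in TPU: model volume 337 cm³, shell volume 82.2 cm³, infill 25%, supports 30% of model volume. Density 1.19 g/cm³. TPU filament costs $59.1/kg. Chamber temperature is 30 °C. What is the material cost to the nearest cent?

Interior volume = 337 − 82.2, so 254.8 cm³.
Deposited infill = 0.25 × 254.8, so 63.7 cm³.
Support: 0.30 × 337 → 101.1 cm³.
Total printed volume = 82.2 + 63.7 + 101.1, so 247 cm³.
Mass = 247 × 1.19, so 293.93 g.
Cost = 293.93 g / 1000 × $59.1/kg = $17.37.

$17.37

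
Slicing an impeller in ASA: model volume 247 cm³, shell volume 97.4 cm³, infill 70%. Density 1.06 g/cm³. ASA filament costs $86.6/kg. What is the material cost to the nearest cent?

$18.55

Volume inside the shell: 247 − 97.4 → 149.6 cm³.
Infill deposited = 0.70 × 149.6, so 104.72 cm³.
Total printed volume = 97.4 + 104.72, so 202.12 cm³.
Mass = 202.12 × 1.06 = 214.2472 g.
Cost = 214.2472 g / 1000 × $86.6/kg = $18.55.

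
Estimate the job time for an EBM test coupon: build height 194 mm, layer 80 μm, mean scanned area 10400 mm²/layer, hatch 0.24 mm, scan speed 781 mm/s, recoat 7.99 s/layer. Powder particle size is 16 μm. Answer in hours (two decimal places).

Layer count = ceil(194 / 0.08) = 2425.
Hatch length per layer = 10400 / 0.24, so 43333.3 mm.
Per-layer scan time = 43333.3 / 781, so 55.4844 s.
Per-layer time: 55.4844 + 7.99 → 63.4744 s.
Build time = 2425 × 63.4744 = 153925.42 s = 42.76 hours.

42.76 hours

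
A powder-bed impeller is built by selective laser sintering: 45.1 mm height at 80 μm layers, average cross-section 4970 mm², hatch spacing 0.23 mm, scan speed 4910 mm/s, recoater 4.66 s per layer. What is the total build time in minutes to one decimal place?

Layer count = ceil(45.1 / 0.08) = 564.
Hatch length per layer = 4970 / 0.23, so 21608.7 mm.
Laser time per layer = 21608.7 / 4910 = 4.401 s.
Layer cycle: 4.401 + 4.66 → 9.061 s.
Total: 564 × 9.061 s = 5110.404 s → 85.2 minutes.

85.2 minutes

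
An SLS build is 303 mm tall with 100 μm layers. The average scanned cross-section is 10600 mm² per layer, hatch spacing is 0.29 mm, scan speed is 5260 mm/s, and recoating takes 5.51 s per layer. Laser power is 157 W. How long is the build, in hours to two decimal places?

10.49 hours

Number of layers: 303 / 0.1 → 3030 (rounded up).
Hatch length per layer: 10600 / 0.29 → 36551.7 mm.
Laser time per layer: 36551.7 / 5260 → 6.949 s.
Per-layer time: 6.949 + 5.51 → 12.459 s.
3030 layers × 12.459 s/layer = 37750.77 s, i.e. 10.49 hours.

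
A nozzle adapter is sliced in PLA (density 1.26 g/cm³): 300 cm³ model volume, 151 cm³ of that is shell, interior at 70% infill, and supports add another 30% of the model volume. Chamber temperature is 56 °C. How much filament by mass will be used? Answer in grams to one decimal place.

435.1 g

Infill region = 300 − 151, so 149 cm³.
Infill volume: 0.70 × 149 → 104.3 cm³.
Support: 0.30 × 300 → 90 cm³.
Total printed volume = 151 + 104.3 + 90, so 345.3 cm³.
Mass: 345.3 × 1.26 → 435.078 g.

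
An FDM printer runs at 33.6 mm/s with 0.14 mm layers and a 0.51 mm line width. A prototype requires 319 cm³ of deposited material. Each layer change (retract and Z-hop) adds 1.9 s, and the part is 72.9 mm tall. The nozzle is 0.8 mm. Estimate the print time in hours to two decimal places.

Bead cross-section = 0.14 × 0.51 = 0.0714 mm².
Toolpath length = 319 cm³ / 0.0714 mm² = 319000 / 0.0714 = 4467787.1 mm.
Print-move time: 4467787.1 / 33.6 → 132969.9 s.
Number of layers: 72.9 / 0.14 → 521 (rounded up).
Z-hop total: 521 × 1.9 → 989.9 s.
Total = 132969.9 + 989.9 = 133959.8 s = 37.21 hours.

37.21 hours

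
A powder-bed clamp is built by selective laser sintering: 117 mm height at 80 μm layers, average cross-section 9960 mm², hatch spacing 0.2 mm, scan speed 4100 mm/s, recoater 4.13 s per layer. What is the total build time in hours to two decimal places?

Layers = ⌈117/0.08⌉ = 1463.
Scan path per layer = 9960 / 0.2 = 49800 mm.
Scan time per layer = 49800 / 4100, so 12.1463 s.
Time per layer = 12.1463 + 4.13, so 16.2763 s.
1463 layers × 16.2763 s/layer = 23812.2269 s, i.e. 6.61 hours.

6.61 hours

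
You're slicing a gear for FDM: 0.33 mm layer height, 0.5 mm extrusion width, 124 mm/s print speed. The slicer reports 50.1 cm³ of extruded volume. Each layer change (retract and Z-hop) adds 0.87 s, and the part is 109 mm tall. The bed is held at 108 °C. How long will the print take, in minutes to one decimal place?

Extrusion cross-section: 0.33 × 0.5 → 0.165 mm².
Total extruded path = 50100/0.165 = 303636.4 mm.
Extrusion time = 303636.4 / 124 = 2448.7 s.
Layers = ⌈109/0.33⌉ = 331.
Non-print overhead = 331 × 0.87 = 287.97 s.
Altogether 2448.7 + 287.97 = 2736.67 s, i.e. 45.6 minutes.

45.6 minutes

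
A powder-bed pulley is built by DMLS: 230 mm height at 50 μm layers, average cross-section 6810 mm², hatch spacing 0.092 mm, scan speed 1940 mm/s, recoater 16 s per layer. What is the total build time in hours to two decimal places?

69.20 hours

Layers = ⌈230/0.05⌉ = 4600.
Hatch length per layer = 6810 / 0.092, so 74021.7 mm.
Laser time per layer = 74021.7 / 1940, so 38.1555 s.
Layer cycle = 38.1555 + 16 = 54.1555 s.
4600 layers × 54.1555 s/layer = 249115.3 s, i.e. 69.20 hours.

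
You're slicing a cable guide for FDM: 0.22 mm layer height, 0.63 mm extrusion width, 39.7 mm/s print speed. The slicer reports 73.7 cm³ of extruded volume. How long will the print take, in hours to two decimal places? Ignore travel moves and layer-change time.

3.72 hours

Extrusion cross-section: 0.22 × 0.63 → 0.1386 mm².
Total extruded path = 73700/0.1386 = 531746 mm.
Extrusion time = 531746 / 39.7, so 13394.1 s.
That's 13394.1 s → 3.72 hours.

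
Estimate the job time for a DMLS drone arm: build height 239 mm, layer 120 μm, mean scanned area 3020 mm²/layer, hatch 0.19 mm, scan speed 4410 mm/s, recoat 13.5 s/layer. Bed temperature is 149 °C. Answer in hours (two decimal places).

Layers = ⌈239/0.12⌉ = 1992.
Scan path per layer: 3020 / 0.19 → 15894.7 mm.
Per-layer scan time = 15894.7 / 4410, so 3.6042 s.
Layer cycle: 3.6042 + 13.5 → 17.1042 s.
Build time = 1992 × 17.1042 = 34071.5664 s = 9.46 hours.

9.46 hours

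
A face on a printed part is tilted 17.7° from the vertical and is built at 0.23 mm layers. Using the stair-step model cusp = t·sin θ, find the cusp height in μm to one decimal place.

69.9 μm

sin(17.7°) = 0.3040, so cusp = 0.23 × 0.3040 = 0.06992 mm → 69.9 μm.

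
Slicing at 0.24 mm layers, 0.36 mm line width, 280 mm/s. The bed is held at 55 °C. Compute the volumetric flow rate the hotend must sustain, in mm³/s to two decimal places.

Bead cross-section = 0.24 × 0.36 = 0.0864 mm².
Q = v·A = 280 × 0.0864 = 24.19 mm³/s.

24.19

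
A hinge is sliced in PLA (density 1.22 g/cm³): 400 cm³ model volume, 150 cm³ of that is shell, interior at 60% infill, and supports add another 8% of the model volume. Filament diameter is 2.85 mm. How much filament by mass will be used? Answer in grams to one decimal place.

405.0 g

Infill region = 400 − 150 = 250 cm³.
Infill deposited = 0.60 × 250 = 150 cm³.
Support = 0.08 × 400, so 32 cm³.
Total extruded = 150 + 150 + 32 = 332 cm³.
Mass: 332 × 1.22 → 405.04 g.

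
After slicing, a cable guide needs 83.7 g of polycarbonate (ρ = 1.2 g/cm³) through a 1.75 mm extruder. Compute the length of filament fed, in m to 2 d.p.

29.00 m

Extruded volume: 83.7/1.2 = 69.75 cm³ (69750 mm³).
A = π r² = π × 0.875² = 2.4053 mm².
Length = 69750 / 2.4053 = 28998.46 mm = 29.00 m.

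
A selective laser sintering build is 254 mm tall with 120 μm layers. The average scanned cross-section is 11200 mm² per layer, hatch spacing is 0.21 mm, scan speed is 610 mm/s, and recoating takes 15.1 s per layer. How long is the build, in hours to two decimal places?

Number of layers: 254 / 0.12 → 2117 (rounded up).
Hatch length per layer = 11200 / 0.21, so 53333.3 mm.
Laser time per layer: 53333.3 / 610 → 87.4316 s.
Per-layer time: 87.4316 + 15.1 → 102.5316 s.
2117 layers × 102.5316 s/layer = 217059.3972 s, i.e. 60.29 hours.

60.29 hours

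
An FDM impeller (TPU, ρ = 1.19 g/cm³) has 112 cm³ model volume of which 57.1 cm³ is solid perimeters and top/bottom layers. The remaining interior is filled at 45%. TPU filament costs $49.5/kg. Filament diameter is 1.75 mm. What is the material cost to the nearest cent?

Volume inside the shell = 112 − 57.1, so 54.9 cm³.
Deposited infill = 0.45 × 54.9 = 24.705 cm³.
Deposited volume = 57.1 + 24.705, so 81.805 cm³.
Mass = 81.805 × 1.19 = 97.34795 g.
At $49.5/kg: 97.34795/1000 × 49.5 = $4.82.

$4.82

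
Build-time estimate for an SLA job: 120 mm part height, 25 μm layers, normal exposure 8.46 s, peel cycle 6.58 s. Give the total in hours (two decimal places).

20.05 hours

Layers = ⌈120/0.025⌉ = 4800.
Per-layer time: 8.46 + 6.58 → 15.04 s.
Total = 4800 × 15.04 = 72192 s = 20.05 hours.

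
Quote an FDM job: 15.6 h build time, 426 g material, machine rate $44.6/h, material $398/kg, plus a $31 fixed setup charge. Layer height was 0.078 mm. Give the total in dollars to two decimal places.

$896.31

Machine cost: 44.6 × 15.6 → $695.76.
Material cost: 398 × 426/1000 → $169.548.
Adding setup: 695.76 + 169.548 + 31 → 896.308 ≈ $896.31.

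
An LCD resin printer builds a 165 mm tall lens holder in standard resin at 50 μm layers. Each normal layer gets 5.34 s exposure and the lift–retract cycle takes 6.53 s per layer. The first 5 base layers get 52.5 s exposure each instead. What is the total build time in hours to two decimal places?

10.95 hours

Layer count = ceil(165 / 0.05) = 3300.
Bottom layers: 5 × (52.5 + 6.53) → 295.15 s.
Remaining layers: 3295 × (5.34 + 6.53) → 39111.65 s.
Total = 295.15 + 39111.65 = 39406.8 s = 10.95 hours.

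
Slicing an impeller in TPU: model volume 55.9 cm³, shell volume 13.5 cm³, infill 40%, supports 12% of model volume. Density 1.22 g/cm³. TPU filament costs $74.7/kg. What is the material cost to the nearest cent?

$3.39

Interior volume = 55.9 − 13.5, so 42.4 cm³.
Infill deposited: 0.40 × 42.4 → 16.96 cm³.
Support: 0.12 × 55.9 → 6.708 cm³.
Deposited volume = 13.5 + 16.96 + 6.708, so 37.168 cm³.
Mass: 37.168 × 1.22 → 45.34496 g.
Cost = 45.34496 g / 1000 × $74.7/kg = $3.39.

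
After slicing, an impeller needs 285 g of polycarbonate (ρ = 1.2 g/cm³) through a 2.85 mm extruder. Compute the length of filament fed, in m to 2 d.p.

37.23 m

Volume = 285 g / 1.2 g·cm⁻³ = 237.5 cm³ = 237500 mm³.
Filament cross-section = π × (2.85/2)² = 6.3794 mm².
Length = 237500 / 6.3794 = 37229.21 mm = 37.23 m.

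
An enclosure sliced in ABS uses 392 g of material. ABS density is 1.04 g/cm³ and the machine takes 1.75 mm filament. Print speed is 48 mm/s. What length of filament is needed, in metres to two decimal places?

Extruded volume: 392/1.04 = 376.9231 cm³ (376923.1 mm³).
Filament cross-section = π × (1.75/2)² = 2.4053 mm².
L = V/A = 376923.1/2.4053 = 156705.23 mm → 156.71 m.

156.71 m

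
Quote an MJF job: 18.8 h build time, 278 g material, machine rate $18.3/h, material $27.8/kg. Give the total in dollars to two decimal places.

Machine-time cost: 18.3 × 18.8 → $344.04.
Material charge: 27.8 × 278/1000 → $7.7284.
Job cost: 344.04 + 7.7284 = 351.7684 ≈ $351.77.

$351.77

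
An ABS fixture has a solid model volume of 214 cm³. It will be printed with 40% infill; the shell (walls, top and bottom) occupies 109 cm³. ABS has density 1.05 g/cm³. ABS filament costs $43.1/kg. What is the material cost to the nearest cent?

$6.83

Interior volume = 214 − 109 = 105 cm³.
Infill volume: 0.40 × 105 → 42 cm³.
Total printed volume = 109 + 42 = 151 cm³.
Mass = 151 × 1.05, so 158.55 g.
At $43.1/kg: 158.55/1000 × 43.1 = $6.83.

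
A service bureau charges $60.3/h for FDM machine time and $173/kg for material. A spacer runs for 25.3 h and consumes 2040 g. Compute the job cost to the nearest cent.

$1878.51

Time charge: 60.3 × 25.3 → $1525.59.
Material cost = 173 × 2040/1000, so $352.92.
Job cost: 1525.59 + 352.92 = $1878.51.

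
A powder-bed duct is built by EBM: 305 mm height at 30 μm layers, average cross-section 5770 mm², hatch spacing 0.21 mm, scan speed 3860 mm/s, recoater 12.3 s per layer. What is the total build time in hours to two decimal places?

Layer count = ceil(305 / 0.03) = 10167.
Per-layer scan distance: 5770 / 0.21 → 27476.2 mm.
Beam time per layer: 27476.2 / 3860 → 7.1182 s.
Layer cycle = 7.1182 + 12.3, so 19.4182 s.
Total: 10167 × 19.4182 s = 197424.8394 s → 54.84 hours.

54.84 hours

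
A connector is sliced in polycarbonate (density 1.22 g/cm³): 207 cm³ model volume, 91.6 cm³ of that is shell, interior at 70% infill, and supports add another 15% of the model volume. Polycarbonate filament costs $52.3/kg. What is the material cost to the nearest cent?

$12.98

Interior volume = 207 − 91.6 = 115.4 cm³.
Infill deposited: 0.70 × 115.4 → 80.78 cm³.
Support = 0.15 × 207 = 31.05 cm³.
Total printed volume: 91.6 + 80.78 + 31.05 → 203.43 cm³.
Mass = 203.43 × 1.22, so 248.1846 g.
Cost = 248.1846 g / 1000 × $52.3/kg = $12.98.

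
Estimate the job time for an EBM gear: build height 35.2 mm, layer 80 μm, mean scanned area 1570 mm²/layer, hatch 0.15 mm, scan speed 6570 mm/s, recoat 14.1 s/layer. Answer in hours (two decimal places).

1.92 hours

Number of layers: 35.2 / 0.08 → 440 (rounded up).
Scan path per layer = 1570 / 0.15, so 10466.7 mm.
Per-layer scan time: 10466.7 / 6570 → 1.5931 s.
Per-layer time = 1.5931 + 14.1, so 15.6931 s.
Total: 440 × 15.6931 s = 6904.964 s → 1.92 hours.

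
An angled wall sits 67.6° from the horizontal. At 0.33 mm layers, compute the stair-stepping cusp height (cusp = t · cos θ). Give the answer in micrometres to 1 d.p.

125.8 μm

h_c = t·cos θ = 0.33 × 0.3811 = 0.125763 mm (125.8 μm).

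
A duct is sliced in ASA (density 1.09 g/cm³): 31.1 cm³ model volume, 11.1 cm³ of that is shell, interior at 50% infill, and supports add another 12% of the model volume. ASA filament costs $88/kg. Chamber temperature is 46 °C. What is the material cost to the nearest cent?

$2.38

Volume inside the shell: 31.1 − 11.1 → 20 cm³.
Infill deposited: 0.50 × 20 → 10 cm³.
Support: 0.12 × 31.1 → 3.732 cm³.
Deposited volume = 11.1 + 10 + 3.732 = 24.832 cm³.
Mass = 24.832 × 1.09 = 27.06688 g.
Cost = 27.06688 g / 1000 × $88/kg = $2.38.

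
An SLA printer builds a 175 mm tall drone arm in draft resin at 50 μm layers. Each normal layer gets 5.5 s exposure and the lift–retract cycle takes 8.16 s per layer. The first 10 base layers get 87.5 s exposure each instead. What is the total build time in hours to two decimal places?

13.51 hours

Number of layers: 175 / 0.05 → 3500 (rounded up).
Burn-in layers = 10 × (87.5 + 8.16) = 956.6 s.
Remaining layers: 3490 × (5.5 + 8.16) → 47673.4 s.
Total = 956.6 + 47673.4 = 48630 s = 13.51 hours.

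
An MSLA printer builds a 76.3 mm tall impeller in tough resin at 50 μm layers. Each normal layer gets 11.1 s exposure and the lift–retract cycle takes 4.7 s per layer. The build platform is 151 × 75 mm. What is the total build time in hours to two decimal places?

6.70 hours

Layer count = ceil(76.3 / 0.05) = 1526.
Cycle time = 11.1 + 4.7, so 15.8 s.
Total = 1526 × 15.8 = 24110.8 s = 6.70 hours.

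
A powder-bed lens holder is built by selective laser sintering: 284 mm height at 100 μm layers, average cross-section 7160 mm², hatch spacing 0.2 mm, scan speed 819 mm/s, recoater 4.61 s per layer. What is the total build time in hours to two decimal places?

38.12 hours

Layer count = ceil(284 / 0.1) = 2840.
Scan path per layer: 7160 / 0.2 → 35800 mm.
Scan time per layer = 35800 / 819, so 43.7118 s.
Layer cycle = 43.7118 + 4.61 = 48.3218 s.
Total: 2840 × 48.3218 s = 137233.912 s → 38.12 hours.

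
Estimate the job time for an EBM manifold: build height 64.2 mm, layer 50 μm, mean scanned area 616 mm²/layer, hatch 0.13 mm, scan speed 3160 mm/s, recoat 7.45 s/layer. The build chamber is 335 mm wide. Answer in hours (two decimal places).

Layer count = ceil(64.2 / 0.05) = 1284.
Per-layer scan distance = 616 / 0.13 = 4738.5 mm.
Per-layer scan time: 4738.5 / 3160 → 1.4995 s.
Time per layer = 1.4995 + 7.45 = 8.9495 s.
1284 layers × 8.9495 s/layer = 11491.158 s, i.e. 3.19 hours.

3.19 hours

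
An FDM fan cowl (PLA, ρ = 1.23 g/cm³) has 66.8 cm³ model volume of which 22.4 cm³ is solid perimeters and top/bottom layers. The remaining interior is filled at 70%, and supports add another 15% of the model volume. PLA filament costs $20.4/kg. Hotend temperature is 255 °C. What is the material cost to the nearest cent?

Interior volume = 66.8 − 22.4 = 44.4 cm³.
Infill volume: 0.70 × 44.4 → 31.08 cm³.
Support = 0.15 × 66.8 = 10.02 cm³.
Total extruded = 22.4 + 31.08 + 10.02, so 63.5 cm³.
Mass = 63.5 × 1.23 = 78.105 g.
At $20.4/kg: 78.105/1000 × 20.4 = $1.59.

$1.59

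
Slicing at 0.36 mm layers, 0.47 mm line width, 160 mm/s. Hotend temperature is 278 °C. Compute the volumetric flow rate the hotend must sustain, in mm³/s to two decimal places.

Bead cross-section: 0.36 × 0.47 → 0.1692 mm².
Q = v·A = 160 × 0.1692 = 27.07 mm³/s.

27.07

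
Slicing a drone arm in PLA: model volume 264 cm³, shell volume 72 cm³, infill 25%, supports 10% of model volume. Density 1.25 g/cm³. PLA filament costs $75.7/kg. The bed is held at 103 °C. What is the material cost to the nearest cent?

Interior volume = 264 − 72, so 192 cm³.
Infill volume: 0.25 × 192 → 48 cm³.
Support = 0.10 × 264 = 26.4 cm³.
Deposited volume: 72 + 48 + 26.4 → 146.4 cm³.
Mass = 146.4 × 1.25, so 183 g.
At $75.7/kg: 183/1000 × 75.7 = $13.85.

$13.85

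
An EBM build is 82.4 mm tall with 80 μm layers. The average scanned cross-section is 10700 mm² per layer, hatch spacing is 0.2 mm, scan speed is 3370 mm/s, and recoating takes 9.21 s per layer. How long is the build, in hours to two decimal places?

Layer count = ceil(82.4 / 0.08) = 1030.
Scan path per layer: 10700 / 0.2 → 53500 mm.
Scan time per layer: 53500 / 3370 → 15.8754 s.
Layer cycle: 15.8754 + 9.21 → 25.0854 s.
1030 layers × 25.0854 s/layer = 25837.962 s, i.e. 7.18 hours.

7.18 hours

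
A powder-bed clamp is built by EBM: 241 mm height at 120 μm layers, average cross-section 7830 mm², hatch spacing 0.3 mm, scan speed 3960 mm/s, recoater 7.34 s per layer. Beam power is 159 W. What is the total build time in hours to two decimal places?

7.77 hours

Layer count = ceil(241 / 0.12) = 2009.
Per-layer scan distance = 7830 / 0.3 = 26100 mm.
Beam time per layer = 26100 / 3960 = 6.5909 s.
Time per layer = 6.5909 + 7.34 = 13.9309 s.
Build time = 2009 × 13.9309 = 27987.1781 s = 7.77 hours.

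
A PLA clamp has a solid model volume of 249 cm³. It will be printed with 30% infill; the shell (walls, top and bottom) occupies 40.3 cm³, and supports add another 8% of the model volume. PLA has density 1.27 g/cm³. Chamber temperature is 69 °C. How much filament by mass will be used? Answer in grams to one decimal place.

156.0 g

Interior volume: 249 − 40.3 → 208.7 cm³.
Infill deposited = 0.30 × 208.7, so 62.61 cm³.
Support = 0.08 × 249 = 19.92 cm³.
Total printed volume = 40.3 + 62.61 + 19.92, so 122.83 cm³.
Mass: 122.83 × 1.27 → 155.9941 g.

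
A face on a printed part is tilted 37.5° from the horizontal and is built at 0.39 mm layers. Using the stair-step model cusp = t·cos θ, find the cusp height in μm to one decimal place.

h_c = t·cos θ = 0.39 × 0.7934 = 0.309426 mm (309.4 μm).

309.4 μm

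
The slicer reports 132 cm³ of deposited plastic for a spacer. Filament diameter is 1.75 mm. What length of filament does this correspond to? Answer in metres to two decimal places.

A = π r² = π × 0.875² = 2.4053 mm².
Length = 132 cm³ / 2.4053 mm² = 132000 / 2.4053 = 54878.81 mm = 54.88 m.

54.88 m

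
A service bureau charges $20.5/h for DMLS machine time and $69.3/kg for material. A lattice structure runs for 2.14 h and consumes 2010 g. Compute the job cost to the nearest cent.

$183.16

Machine-time cost: 20.5 × 2.14 → $43.87.
Feedstock cost: 69.3 × 2010/1000 → $139.293.
Job cost: 43.87 + 139.293 = 183.163 ≈ $183.16.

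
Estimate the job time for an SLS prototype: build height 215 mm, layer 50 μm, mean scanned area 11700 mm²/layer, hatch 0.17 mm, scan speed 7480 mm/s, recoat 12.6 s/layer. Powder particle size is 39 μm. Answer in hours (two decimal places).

26.04 hours

Layers = ⌈215/0.05⌉ = 4300.
Hatch length per layer = 11700 / 0.17, so 68823.5 mm.
Laser time per layer: 68823.5 / 7480 → 9.201 s.
Layer cycle = 9.201 + 12.6, so 21.801 s.
4300 layers × 21.801 s/layer = 93744.3 s, i.e. 26.04 hours.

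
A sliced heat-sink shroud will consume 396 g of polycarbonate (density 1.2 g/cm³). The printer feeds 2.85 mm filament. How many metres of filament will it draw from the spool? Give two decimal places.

Volume = 396 g / 1.2 g·cm⁻³ = 330 cm³ = 330000 mm³.
A = π r² = π × 1.425² = 6.3794 mm².
L = V/A = 330000/6.3794 = 51729 mm → 51.73 m.

51.73 m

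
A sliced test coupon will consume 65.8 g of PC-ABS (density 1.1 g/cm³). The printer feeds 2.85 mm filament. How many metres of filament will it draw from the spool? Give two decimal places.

9.38 m

Extruded volume: 65.8/1.1 = 59.8182 cm³ (59818.2 mm³).
A = π r² = π × 1.425² = 6.3794 mm².
Length = 59818.2 / 6.3794 = 9376.78 mm = 9.38 m.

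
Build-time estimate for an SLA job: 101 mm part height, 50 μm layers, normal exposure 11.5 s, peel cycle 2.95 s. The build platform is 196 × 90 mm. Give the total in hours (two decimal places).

8.11 hours

Number of layers: 101 / 0.05 → 2020 (rounded up).
Cycle time = 11.5 + 2.95 = 14.45 s.
Build time: 2020 × 14.45 s = 29189 s, i.e. 8.11 hours.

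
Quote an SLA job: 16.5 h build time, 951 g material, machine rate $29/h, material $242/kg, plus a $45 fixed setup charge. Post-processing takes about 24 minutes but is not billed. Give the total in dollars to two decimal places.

Machine cost: 29 × 16.5 → $478.50.
Material charge: 242 × 951/1000 → $230.142.
Total = 478.50 + 230.142 + 45 = 753.642 ≈ $753.64.

$753.64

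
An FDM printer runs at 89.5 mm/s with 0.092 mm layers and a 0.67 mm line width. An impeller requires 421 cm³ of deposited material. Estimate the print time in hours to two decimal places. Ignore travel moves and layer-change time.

Extrusion cross-section = 0.092 × 0.67 = 0.06164 mm².
Path length: 421000 mm³ / 0.06164 mm² → 6829980.5 mm.
Extrusion time: 6829980.5 / 89.5 → 76312.6 s.
76312.6 s = 21.20 hours.

21.20 hours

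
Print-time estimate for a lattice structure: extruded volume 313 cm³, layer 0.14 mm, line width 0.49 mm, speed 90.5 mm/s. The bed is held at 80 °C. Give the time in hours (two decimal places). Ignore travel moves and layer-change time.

Extrusion cross-section = 0.14 × 0.49, so 0.0686 mm².
Path length: 313000 mm³ / 0.0686 mm² → 4562682.2 mm.
Extrusion time = 4562682.2 / 90.5, so 50416.4 s.
Converting: 50416.4 s = 14.00 hours.

14.00 hours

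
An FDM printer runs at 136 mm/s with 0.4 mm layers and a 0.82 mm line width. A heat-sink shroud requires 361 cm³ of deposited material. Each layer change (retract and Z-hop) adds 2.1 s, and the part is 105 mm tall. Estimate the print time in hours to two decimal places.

2.40 hours

Bead cross-section = 0.4 × 0.82, so 0.328 mm².
Total extruded path = 361000/0.328 = 1100609.8 mm.
Extrusion time = 1100609.8 / 136, so 8092.7 s.
Number of layers: 105 / 0.4 → 263 (rounded up).
Z-hop total: 263 × 2.1 → 552.3 s.
Total = 8092.7 + 552.3 = 8645 s = 2.40 hours.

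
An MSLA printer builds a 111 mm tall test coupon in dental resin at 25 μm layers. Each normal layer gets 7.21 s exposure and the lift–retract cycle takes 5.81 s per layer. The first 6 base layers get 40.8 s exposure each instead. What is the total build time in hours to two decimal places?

16.11 hours

Number of layers: 111 / 0.025 → 4440 (rounded up).
Burn-in layers = 6 × (40.8 + 5.81), so 279.66 s.
Regular layers = 4434 × (7.21 + 5.81), so 57730.68 s.
Total = 279.66 + 57730.68 = 58010.34 s = 16.11 hours.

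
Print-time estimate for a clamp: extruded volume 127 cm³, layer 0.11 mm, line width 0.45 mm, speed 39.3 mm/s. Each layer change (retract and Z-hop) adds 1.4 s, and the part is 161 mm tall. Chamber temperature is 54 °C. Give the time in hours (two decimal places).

18.70 hours

Bead cross-section = 0.11 × 0.45 = 0.0495 mm².
Toolpath length = 127 cm³ / 0.0495 mm² = 127000 / 0.0495 = 2565656.6 mm.
Time extruding = 2565656.6 / 39.3 = 65283.9 s.
Layers = ⌈161/0.11⌉ = 1464.
Z-hop total: 1464 × 1.4 → 2049.6 s.
Altogether 65283.9 + 2049.6 = 67333.5 s, i.e. 18.70 hours.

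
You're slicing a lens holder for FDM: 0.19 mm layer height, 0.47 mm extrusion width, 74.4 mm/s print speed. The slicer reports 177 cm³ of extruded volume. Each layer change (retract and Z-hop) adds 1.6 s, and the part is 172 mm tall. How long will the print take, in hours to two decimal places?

7.80 hours

Bead cross-section: 0.19 × 0.47 → 0.0893 mm².
Path length: 177000 mm³ / 0.0893 mm² → 1982082.9 mm.
Extrusion time: 1982082.9 / 74.4 → 26640.9 s.
Layers = ⌈172/0.19⌉ = 906.
Non-print overhead: 906 × 1.6 → 1449.6 s.
Altogether 26640.9 + 1449.6 = 28090.5 s, i.e. 7.80 hours.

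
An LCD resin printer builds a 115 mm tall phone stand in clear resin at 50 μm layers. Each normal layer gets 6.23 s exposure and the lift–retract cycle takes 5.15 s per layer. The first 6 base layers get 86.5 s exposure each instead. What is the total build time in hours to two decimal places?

Number of layers: 115 / 0.05 → 2300 (rounded up).
Base layers = 6 × (86.5 + 5.15) = 549.9 s.
Normal layers = 2294 × (6.23 + 5.15) = 26105.72 s.
Sum: 549.9 + 26105.72 = 26655.62 s → 7.40 hours.

7.40 hours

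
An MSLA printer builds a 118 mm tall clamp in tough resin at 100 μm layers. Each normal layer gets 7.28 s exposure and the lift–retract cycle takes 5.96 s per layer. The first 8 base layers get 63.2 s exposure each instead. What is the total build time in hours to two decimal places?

Layers = ⌈118/0.1⌉ = 1180.
Base layers = 8 × (63.2 + 5.96) = 553.28 s.
Regular layers: 1172 × (7.28 + 5.96) → 15517.28 s.
Sum: 553.28 + 15517.28 = 16070.56 s → 4.46 hours.

4.46 hours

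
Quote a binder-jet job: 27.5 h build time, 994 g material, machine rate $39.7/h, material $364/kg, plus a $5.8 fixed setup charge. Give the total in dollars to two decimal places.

$1459.37

Machine cost = 39.7 × 27.5 = $1091.75.
Material charge: 364 × 994/1000 → $361.816.
Total = 1091.75 + 361.816 + 5.8 = 1459.366 ≈ $1459.37.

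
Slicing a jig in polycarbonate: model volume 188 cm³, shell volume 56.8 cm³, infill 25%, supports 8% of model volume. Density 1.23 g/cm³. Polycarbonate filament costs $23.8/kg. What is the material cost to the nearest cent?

Interior volume = 188 − 56.8 = 131.2 cm³.
Infill volume = 0.25 × 131.2 = 32.8 cm³.
Support: 0.08 × 188 → 15.04 cm³.
Total printed volume: 56.8 + 32.8 + 15.04 → 104.64 cm³.
Mass = 104.64 × 1.23, so 128.7072 g.
Cost = 128.7072 g / 1000 × $23.8/kg = $3.06.

$3.06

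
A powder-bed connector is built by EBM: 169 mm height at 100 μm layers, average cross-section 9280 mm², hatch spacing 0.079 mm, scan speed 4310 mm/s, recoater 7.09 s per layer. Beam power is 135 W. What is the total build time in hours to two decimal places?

Layers = ⌈169/0.1⌉ = 1690.
Hatch length per layer = 9280 / 0.079, so 117468.4 mm.
Per-layer scan time = 117468.4 / 4310, so 27.2548 s.
Time per layer: 27.2548 + 7.09 → 34.3448 s.
1690 layers × 34.3448 s/layer = 58042.712 s, i.e. 16.12 hours.

16.12 hours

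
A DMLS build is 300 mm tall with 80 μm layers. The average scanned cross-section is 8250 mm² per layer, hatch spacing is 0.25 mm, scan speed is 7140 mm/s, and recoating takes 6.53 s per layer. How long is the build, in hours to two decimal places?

11.62 hours

Number of layers: 300 / 0.08 → 3750 (rounded up).
Scan path per layer: 8250 / 0.25 → 33000 mm.
Per-layer scan time = 33000 / 7140, so 4.6218 s.
Layer cycle = 4.6218 + 6.53, so 11.1518 s.
3750 layers × 11.1518 s/layer = 41819.25 s, i.e. 11.62 hours.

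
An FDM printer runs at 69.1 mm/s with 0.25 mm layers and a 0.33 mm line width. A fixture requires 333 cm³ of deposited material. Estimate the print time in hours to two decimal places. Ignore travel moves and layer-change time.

16.23 hours

Line area: 0.25 × 0.33 → 0.0825 mm².
Path length: 333000 mm³ / 0.0825 mm² → 4036363.6 mm.
Time extruding: 4036363.6 / 69.1 → 58413.4 s.
Converting: 58413.4 s = 16.23 hours.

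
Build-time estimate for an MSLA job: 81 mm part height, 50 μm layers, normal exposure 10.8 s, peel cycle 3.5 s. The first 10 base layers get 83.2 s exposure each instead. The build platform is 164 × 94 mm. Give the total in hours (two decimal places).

Number of layers: 81 / 0.05 → 1620 (rounded up).
Base layers: 10 × (83.2 + 3.5) → 867 s.
Remaining layers = 1610 × (10.8 + 3.5) = 23023 s.
Sum: 867 + 23023 = 23890 s → 6.64 hours.

6.64 hours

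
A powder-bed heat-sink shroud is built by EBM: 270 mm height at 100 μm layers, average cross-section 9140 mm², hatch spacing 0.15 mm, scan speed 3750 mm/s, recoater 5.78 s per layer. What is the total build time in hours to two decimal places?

16.52 hours

Layers = ⌈270/0.1⌉ = 2700.
Hatch length per layer = 9140 / 0.15, so 60933.3 mm.
Per-layer scan time = 60933.3 / 3750 = 16.2489 s.
Time per layer = 16.2489 + 5.78 = 22.0289 s.
Build time = 2700 × 22.0289 = 59478.03 s = 16.52 hours.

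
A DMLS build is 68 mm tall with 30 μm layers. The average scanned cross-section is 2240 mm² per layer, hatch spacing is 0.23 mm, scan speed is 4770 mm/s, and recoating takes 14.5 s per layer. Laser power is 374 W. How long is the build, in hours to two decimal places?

Layer count = ceil(68 / 0.03) = 2267.
Per-layer scan distance: 2240 / 0.23 → 9739.1 mm.
Scan time per layer: 9739.1 / 4770 → 2.0417 s.
Layer cycle = 2.0417 + 14.5 = 16.5417 s.
Total: 2267 × 16.5417 s = 37500.0339 s → 10.42 hours.

10.42 hours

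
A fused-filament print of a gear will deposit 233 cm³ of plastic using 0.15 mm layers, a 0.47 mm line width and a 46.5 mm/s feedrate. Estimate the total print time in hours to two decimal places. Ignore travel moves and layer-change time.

Line area: 0.15 × 0.47 → 0.0705 mm².
Total extruded path = 233000/0.0705 = 3304964.5 mm.
Extrusion time = 3304964.5 / 46.5 = 71074.5 s.
In the requested units: 71074.5 s = 19.74 hours.

19.74 hours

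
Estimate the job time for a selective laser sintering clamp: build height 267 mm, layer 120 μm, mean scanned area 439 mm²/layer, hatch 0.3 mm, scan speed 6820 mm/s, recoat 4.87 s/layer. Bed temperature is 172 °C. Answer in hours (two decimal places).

Layer count = ceil(267 / 0.12) = 2225.
Scan path per layer: 439 / 0.3 → 1463.3 mm.
Scan time per layer: 1463.3 / 6820 → 0.2146 s.
Layer cycle: 0.2146 + 4.87 → 5.0846 s.
Total: 2225 × 5.0846 s = 11313.235 s → 3.14 hours.

3.14 hours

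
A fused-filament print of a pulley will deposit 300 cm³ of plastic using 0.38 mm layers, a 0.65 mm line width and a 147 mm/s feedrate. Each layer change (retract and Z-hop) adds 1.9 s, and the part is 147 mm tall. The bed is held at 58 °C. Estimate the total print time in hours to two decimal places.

Extrusion cross-section: 0.38 × 0.65 → 0.247 mm².
Total extruded path = 300000/0.247 = 1214574.9 mm.
Extrusion time: 1214574.9 / 147 → 8262.4 s.
Layers = ⌈147/0.38⌉ = 387.
Z-hop total: 387 × 1.9 → 735.3 s.
Total = 8262.4 + 735.3 = 8997.7 s = 2.50 hours.

2.50 hours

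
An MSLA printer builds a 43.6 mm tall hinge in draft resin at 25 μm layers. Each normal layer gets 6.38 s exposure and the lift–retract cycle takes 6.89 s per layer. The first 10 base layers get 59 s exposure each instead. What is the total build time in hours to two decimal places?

6.57 hours

Number of layers: 43.6 / 0.025 → 1744 (rounded up).
Bottom layers = 10 × (59 + 6.89) = 658.9 s.
Normal layers: 1734 × (6.38 + 6.89) → 23010.18 s.
Total = 658.9 + 23010.18 = 23669.08 s = 6.57 hours.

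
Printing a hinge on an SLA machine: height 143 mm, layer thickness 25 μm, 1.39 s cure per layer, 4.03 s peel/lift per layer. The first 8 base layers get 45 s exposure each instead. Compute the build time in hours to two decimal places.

Layer count = ceil(143 / 0.025) = 5720.
Bottom layers: 8 × (45 + 4.03) → 392.24 s.
Normal layers: 5712 × (1.39 + 4.03) → 30959.04 s.
Sum: 392.24 + 30959.04 = 31351.28 s → 8.71 hours.

8.71 hours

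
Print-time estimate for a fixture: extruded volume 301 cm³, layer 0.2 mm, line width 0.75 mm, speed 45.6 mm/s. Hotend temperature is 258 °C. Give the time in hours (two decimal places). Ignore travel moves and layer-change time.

Extrusion cross-section: 0.2 × 0.75 → 0.15 mm².
Total extruded path = 301000/0.15 = 2006666.7 mm.
Print-move time = 2006666.7 / 45.6 = 44005.8 s.
In the requested units: 44005.8 s = 12.22 hours.

12.22 hours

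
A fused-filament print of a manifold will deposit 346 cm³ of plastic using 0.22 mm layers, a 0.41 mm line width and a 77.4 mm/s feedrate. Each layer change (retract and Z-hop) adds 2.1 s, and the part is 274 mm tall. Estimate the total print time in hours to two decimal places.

14.49 hours

Extrusion cross-section = 0.22 × 0.41 = 0.0902 mm².
Path length: 346000 mm³ / 0.0902 mm² → 3835920.2 mm.
Extrusion time = 3835920.2 / 77.4, so 49559.7 s.
Layers = ⌈274/0.22⌉ = 1246.
Z-hop total: 1246 × 2.1 → 2616.6 s.
Total = 49559.7 + 2616.6 = 52176.3 s = 14.49 hours.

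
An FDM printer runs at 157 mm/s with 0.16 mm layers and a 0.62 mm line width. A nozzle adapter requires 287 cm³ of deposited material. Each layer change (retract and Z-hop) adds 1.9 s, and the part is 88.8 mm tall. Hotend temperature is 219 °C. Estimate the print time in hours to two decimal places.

Extrusion cross-section: 0.16 × 0.62 → 0.0992 mm².
Total extruded path = 287000/0.0992 = 2893145.2 mm.
Extrusion time: 2893145.2 / 157 → 18427.7 s.
Number of layers: 88.8 / 0.16 → 555 (rounded up).
Z-hop total = 555 × 1.9, so 1054.5 s.
Total = 18427.7 + 1054.5 = 19482.2 s = 5.41 hours.

5.41 hours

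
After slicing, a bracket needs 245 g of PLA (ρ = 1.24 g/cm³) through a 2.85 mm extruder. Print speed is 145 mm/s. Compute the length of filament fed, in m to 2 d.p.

Extruded volume: 245/1.24 = 197.5806 cm³ (197580.6 mm³).
Filament cross-section = π × (2.85/2)² = 6.3794 mm².
L = V/A = 197580.6/6.3794 = 30971.66 mm → 30.97 m.

30.97 m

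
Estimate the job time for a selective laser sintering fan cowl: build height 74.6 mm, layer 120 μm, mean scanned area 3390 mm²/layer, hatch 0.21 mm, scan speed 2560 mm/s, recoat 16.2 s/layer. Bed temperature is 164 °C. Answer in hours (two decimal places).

3.89 hours

Layers = ⌈74.6/0.12⌉ = 622.
Hatch length per layer: 3390 / 0.21 → 16142.9 mm.
Laser time per layer: 16142.9 / 2560 → 6.3058 s.
Time per layer: 6.3058 + 16.2 → 22.5058 s.
622 layers × 22.5058 s/layer = 13998.6076 s, i.e. 3.89 hours.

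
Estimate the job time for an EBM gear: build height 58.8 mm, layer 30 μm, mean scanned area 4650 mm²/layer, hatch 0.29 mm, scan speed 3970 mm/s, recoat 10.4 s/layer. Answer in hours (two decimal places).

Layers = ⌈58.8/0.03⌉ = 1960.
Per-layer scan distance: 4650 / 0.29 → 16034.5 mm.
Per-layer scan time = 16034.5 / 3970, so 4.0389 s.
Layer cycle: 4.0389 + 10.4 → 14.4389 s.
Total: 1960 × 14.4389 s = 28300.244 s → 7.86 hours.

7.86 hours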